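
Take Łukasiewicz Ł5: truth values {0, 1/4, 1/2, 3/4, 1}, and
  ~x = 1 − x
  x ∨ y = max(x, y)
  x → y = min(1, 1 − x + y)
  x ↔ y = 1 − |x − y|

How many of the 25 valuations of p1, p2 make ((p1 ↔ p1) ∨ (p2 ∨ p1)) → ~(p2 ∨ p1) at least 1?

value 1: 1 assignment (counts)
value 3/4: 3 assignments
value 1/2: 5 assignments
value 1/4: 7 assignments
value 0: 9 assignments
So 1 of the 25 assignments meets the threshold.

1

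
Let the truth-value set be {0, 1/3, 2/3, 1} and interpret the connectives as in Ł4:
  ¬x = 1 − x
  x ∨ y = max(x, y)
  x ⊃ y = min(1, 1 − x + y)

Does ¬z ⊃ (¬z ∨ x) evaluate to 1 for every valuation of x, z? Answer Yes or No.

x = 0, z = 0 ↦ 1
x = 0, z = 1/3 ↦ 1
x = 0, z = 2/3 ↦ 1
x = 0, z = 1 ↦ 1
x = 1/3, z = 0 ↦ 1
x = 1/3, z = 1/3 ↦ 1
x = 1/3, z = 2/3 ↦ 1
x = 1/3, z = 1 ↦ 1
x = 2/3, z = 0 ↦ 1
x = 2/3, z = 1/3 ↦ 1
x = 2/3, z = 2/3 ↦ 1
x = 2/3, z = 1 ↦ 1
x = 1, z = 0 ↦ 1
x = 1, z = 1/3 ↦ 1
x = 1, z = 2/3 ↦ 1
x = 1, z = 1 ↦ 1
Every assignment gives a value ≥ 1.

Yes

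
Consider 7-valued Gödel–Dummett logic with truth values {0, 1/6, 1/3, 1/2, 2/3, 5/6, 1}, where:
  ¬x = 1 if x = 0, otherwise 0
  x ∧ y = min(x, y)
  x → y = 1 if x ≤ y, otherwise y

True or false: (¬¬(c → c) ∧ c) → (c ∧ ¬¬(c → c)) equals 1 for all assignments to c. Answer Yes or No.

c = 0 ↦ 1
c = 1/6 ↦ 1
c = 1/3 ↦ 1
c = 1/2 ↦ 1
c = 2/3 ↦ 1
c = 5/6 ↦ 1
c = 1 ↦ 1
Every assignment gives a value ≥ 1.

Yes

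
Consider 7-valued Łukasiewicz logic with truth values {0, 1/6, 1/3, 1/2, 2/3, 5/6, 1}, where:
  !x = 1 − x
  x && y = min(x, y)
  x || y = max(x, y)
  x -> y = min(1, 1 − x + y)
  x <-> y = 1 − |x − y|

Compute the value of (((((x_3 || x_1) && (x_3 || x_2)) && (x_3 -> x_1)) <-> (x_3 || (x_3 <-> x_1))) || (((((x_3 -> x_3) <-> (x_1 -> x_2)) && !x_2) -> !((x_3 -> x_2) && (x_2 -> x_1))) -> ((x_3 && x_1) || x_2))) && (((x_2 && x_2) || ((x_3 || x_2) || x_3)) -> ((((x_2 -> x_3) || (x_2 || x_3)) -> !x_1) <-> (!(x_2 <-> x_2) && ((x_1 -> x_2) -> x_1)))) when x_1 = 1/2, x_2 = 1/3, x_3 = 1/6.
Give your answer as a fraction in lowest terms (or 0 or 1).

x_3 || x_1 = 1/6 || 1/2 = 1/2
x_3 || x_2 = 1/6 || 1/3 = 1/3
(x_3 || x_1) && (x_3 || x_2) = 1/2 && 1/3 = 1/3
x_3 -> x_1 = 1/6 -> 1/2 = 1
((x_3 || x_1) && (x_3 || x_2)) && (x_3 -> x_1) = 1/3 && 1 = 1/3
x_3 <-> x_1 = 1/6 <-> 1/2 = 2/3
x_3 || (x_3 <-> x_1) = 1/6 || 2/3 = 2/3
(((x_3 || x_1) && (x_3 || x_2)) && (x_3 -> x_1)) <-> (x_3 || (x_3 <-> x_1)) = 1/3 <-> 2/3 = 2/3
x_3 -> x_3 = 1/6 -> 1/6 = 1
x_1 -> x_2 = 1/2 -> 1/3 = 5/6
(x_3 -> x_3) <-> (x_1 -> x_2) = 1 <-> 5/6 = 5/6
!x_2 = !1/3 = 2/3
((x_3 -> x_3) <-> (x_1 -> x_2)) && !x_2 = 5/6 && 2/3 = 2/3
x_3 -> x_2 = 1/6 -> 1/3 = 1
x_2 -> x_1 = 1/3 -> 1/2 = 1
(x_3 -> x_2) && (x_2 -> x_1) = 1 && 1 = 1
!((x_3 -> x_2) && (x_2 -> x_1)) = !1 = 0
(((x_3 -> x_3) <-> (x_1 -> x_2)) && !x_2) -> !((x_3 -> x_2) && (x_2 -> x_1)) = 2/3 -> 0 = 1/3
x_3 && x_1 = 1/6 && 1/2 = 1/6
(x_3 && x_1) || x_2 = 1/6 || 1/3 = 1/3
((((x_3 -> x_3) <-> (x_1 -> x_2)) && !x_2) -> !((x_3 -> x_2) && (x_2 -> x_1))) -> ((x_3 && x_1) || x_2) = 1/3 -> 1/3 = 1
((((x_3 || x_1) && (x_3 || x_2)) && (x_3 -> x_1)) <-> (x_3 || (x_3 <-> x_1))) || (((((x_3 -> x_3) <-> (x_1 -> x_2)) && !x_2) -> !((x_3 -> x_2) && (x_2 -> x_1))) -> ((x_3 && x_1) || x_2)) = 2/3 || 1 = 1
x_2 && x_2 = 1/3 && 1/3 = 1/3
x_3 || x_2 = 1/6 || 1/3 = 1/3
(x_3 || x_2) || x_3 = 1/3 || 1/6 = 1/3
(x_2 && x_2) || ((x_3 || x_2) || x_3) = 1/3 || 1/3 = 1/3
x_2 -> x_3 = 1/3 -> 1/6 = 5/6
x_2 || x_3 = 1/3 || 1/6 = 1/3
(x_2 -> x_3) || (x_2 || x_3) = 5/6 || 1/3 = 5/6
!x_1 = !1/2 = 1/2
((x_2 -> x_3) || (x_2 || x_3)) -> !x_1 = 5/6 -> 1/2 = 2/3
x_2 <-> x_2 = 1/3 <-> 1/3 = 1
!(x_2 <-> x_2) = !1 = 0
x_1 -> x_2 = 1/2 -> 1/3 = 5/6
(x_1 -> x_2) -> x_1 = 5/6 -> 1/2 = 2/3
!(x_2 <-> x_2) && ((x_1 -> x_2) -> x_1) = 0 && 2/3 = 0
(((x_2 -> x_3) || (x_2 || x_3)) -> !x_1) <-> (!(x_2 <-> x_2) && ((x_1 -> x_2) -> x_1)) = 2/3 <-> 0 = 1/3
((x_2 && x_2) || ((x_3 || x_2) || x_3)) -> ((((x_2 -> x_3) || (x_2 || x_3)) -> !x_1) <-> (!(x_2 <-> x_2) && ((x_1 -> x_2) -> x_1))) = 1/3 -> 1/3 = 1
(((((x_3 || x_1) && (x_3 || x_2)) && (x_3 -> x_1)) <-> (x_3 || (x_3 <-> x_1))) || (((((x_3 -> x_3) <-> (x_1 -> x_2)) && !x_2) -> !((x_3 -> x_2) && (x_2 -> x_1))) -> ((x_3 && x_1) || x_2))) && (((x_2 && x_2) || ((x_3 || x_2) || x_3)) -> ((((x_2 -> x_3) || (x_2 || x_3)) -> !x_1) <-> (!(x_2 <-> x_2) && ((x_1 -> x_2) -> x_1)))) = 1 && 1 = 1

1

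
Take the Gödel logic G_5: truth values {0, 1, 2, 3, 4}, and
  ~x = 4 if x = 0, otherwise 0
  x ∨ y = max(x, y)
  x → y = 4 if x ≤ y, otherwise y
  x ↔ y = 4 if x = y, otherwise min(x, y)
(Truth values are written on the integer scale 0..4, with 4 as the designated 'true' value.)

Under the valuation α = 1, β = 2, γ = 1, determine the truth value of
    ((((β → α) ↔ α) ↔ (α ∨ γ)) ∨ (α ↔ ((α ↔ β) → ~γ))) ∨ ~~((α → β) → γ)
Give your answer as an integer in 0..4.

4

β → α = 2 → 1 = 1
(β → α) ↔ α = 1 ↔ 1 = 4
α ∨ γ = 1 ∨ 1 = 1
((β → α) ↔ α) ↔ (α ∨ γ) = 4 ↔ 1 = 1
α ↔ β = 1 ↔ 2 = 1
~γ = ~1 = 0
(α ↔ β) → ~γ = 1 → 0 = 0
α ↔ ((α ↔ β) → ~γ) = 1 ↔ 0 = 0
(((β → α) ↔ α) ↔ (α ∨ γ)) ∨ (α ↔ ((α ↔ β) → ~γ)) = 1 ∨ 0 = 1
α → β = 1 → 2 = 4
(α → β) → γ = 4 → 1 = 1
~((α → β) → γ) = ~1 = 0
~~((α → β) → γ) = ~0 = 4
((((β → α) ↔ α) ↔ (α ∨ γ)) ∨ (α ↔ ((α ↔ β) → ~γ))) ∨ ~~((α → β) → γ) = 1 ∨ 4 = 4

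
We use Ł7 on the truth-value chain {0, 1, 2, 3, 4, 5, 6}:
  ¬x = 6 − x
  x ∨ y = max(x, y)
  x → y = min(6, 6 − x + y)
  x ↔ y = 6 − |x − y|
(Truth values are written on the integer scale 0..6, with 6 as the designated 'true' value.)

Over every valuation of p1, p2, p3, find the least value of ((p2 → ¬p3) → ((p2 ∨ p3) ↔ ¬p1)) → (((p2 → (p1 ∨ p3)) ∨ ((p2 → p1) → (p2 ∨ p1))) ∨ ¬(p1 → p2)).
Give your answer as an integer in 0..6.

Take p1 = 3, p2 = 4, p3 = 3:
¬p3 = ¬3 = 3
p2 → ¬p3 = 4 → 3 = 5
p2 ∨ p3 = 4 ∨ 3 = 4
¬p1 = ¬3 = 3
(p2 ∨ p3) ↔ ¬p1 = 4 ↔ 3 = 5
(p2 → ¬p3) → ((p2 ∨ p3) ↔ ¬p1) = 5 → 5 = 6
p1 ∨ p3 = 3 ∨ 3 = 3
p2 → (p1 ∨ p3) = 4 → 3 = 5
p2 → p1 = 4 → 3 = 5
p2 ∨ p1 = 4 ∨ 3 = 4
(p2 → p1) → (p2 ∨ p1) = 5 → 4 = 5
(p2 → (p1 ∨ p3)) ∨ ((p2 → p1) → (p2 ∨ p1)) = 5 ∨ 5 = 5
p1 → p2 = 3 → 4 = 6
¬(p1 → p2) = ¬6 = 0
((p2 → (p1 ∨ p3)) ∨ ((p2 → p1) → (p2 ∨ p1))) ∨ ¬(p1 → p2) = 5 ∨ 0 = 5
((p2 → ¬p3) → ((p2 ∨ p3) ↔ ¬p1)) → (((p2 → (p1 ∨ p3)) ∨ ((p2 → p1) → (p2 ∨ p1))) ∨ ¬(p1 → p2)) = 6 → 5 = 5
No assignment yields a value below 5, so this is the minimum.

5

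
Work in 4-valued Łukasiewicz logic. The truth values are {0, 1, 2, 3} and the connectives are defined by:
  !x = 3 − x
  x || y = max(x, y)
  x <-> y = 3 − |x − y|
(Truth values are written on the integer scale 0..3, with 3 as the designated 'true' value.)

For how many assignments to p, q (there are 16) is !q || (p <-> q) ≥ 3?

7

p = 0, q = 0 ↦ 3  ≥
p = 0, q = 1 ↦ 2  <
p = 0, q = 2 ↦ 1  <
p = 0, q = 3 ↦ 0  <
p = 1, q = 0 ↦ 3  ≥
p = 1, q = 1 ↦ 3  ≥
p = 1, q = 2 ↦ 2  <
p = 1, q = 3 ↦ 1  <
p = 2, q = 0 ↦ 3  ≥
p = 2, q = 1 ↦ 2  <
p = 2, q = 2 ↦ 3  ≥
p = 2, q = 3 ↦ 2  <
p = 3, q = 0 ↦ 3  ≥
p = 3, q = 1 ↦ 2  <
p = 3, q = 2 ↦ 2  <
p = 3, q = 3 ↦ 3  ≥
So 7 of the 16 assignments meet the threshold.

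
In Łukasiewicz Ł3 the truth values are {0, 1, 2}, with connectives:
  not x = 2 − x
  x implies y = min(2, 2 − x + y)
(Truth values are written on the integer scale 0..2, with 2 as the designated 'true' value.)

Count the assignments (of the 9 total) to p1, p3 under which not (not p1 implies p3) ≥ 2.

p1 = 0, p3 = 0 ↦ 2  ≥
p1 = 0, p3 = 1 ↦ 1  <
p1 = 0, p3 = 2 ↦ 0  <
p1 = 1, p3 = 0 ↦ 1  <
p1 = 1, p3 = 1 ↦ 0  <
p1 = 1, p3 = 2 ↦ 0  <
p1 = 2, p3 = 0 ↦ 0  <
p1 = 2, p3 = 1 ↦ 0  <
p1 = 2, p3 = 2 ↦ 0  <
So 1 of the 9 assignments meets the threshold.

1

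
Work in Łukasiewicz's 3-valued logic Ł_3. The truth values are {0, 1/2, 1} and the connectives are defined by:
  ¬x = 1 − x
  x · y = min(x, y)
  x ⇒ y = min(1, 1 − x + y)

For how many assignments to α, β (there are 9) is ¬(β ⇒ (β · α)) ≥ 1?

α = 0, β = 0 ↦ 0  <
α = 0, β = 1/2 ↦ 1/2  <
α = 0, β = 1 ↦ 1  ≥
α = 1/2, β = 0 ↦ 0  <
α = 1/2, β = 1/2 ↦ 0  <
α = 1/2, β = 1 ↦ 1/2  <
α = 1, β = 0 ↦ 0  <
α = 1, β = 1/2 ↦ 0  <
α = 1, β = 1 ↦ 0  <
So 1 of the 9 assignments meets the threshold.

1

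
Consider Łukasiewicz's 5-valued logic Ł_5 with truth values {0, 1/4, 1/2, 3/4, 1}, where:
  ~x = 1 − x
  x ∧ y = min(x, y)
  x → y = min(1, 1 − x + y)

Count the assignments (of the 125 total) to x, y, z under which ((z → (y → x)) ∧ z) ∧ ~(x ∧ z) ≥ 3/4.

value 1: 1 assignment (counts)
value 3/4: 11 assignments (counts)
value 1/2: 39 assignments
value 1/4: 43 assignments
value 0: 31 assignments
So 12 of the 125 assignments meet the threshold.

12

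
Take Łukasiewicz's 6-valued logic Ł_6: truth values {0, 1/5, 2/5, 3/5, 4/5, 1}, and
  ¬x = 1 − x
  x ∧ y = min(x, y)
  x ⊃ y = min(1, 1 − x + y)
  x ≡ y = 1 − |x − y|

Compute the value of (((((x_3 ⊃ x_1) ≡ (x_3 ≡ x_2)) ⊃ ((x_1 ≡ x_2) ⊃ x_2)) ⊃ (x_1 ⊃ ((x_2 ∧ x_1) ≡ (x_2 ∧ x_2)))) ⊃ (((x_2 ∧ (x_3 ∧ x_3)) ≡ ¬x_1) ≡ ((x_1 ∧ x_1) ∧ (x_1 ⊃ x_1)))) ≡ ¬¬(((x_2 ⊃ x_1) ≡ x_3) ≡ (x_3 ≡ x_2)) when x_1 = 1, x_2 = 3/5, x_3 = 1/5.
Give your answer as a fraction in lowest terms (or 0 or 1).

4/5

x_3 ⊃ x_1 = 1/5 ⊃ 1 = 1
x_3 ≡ x_2 = 1/5 ≡ 3/5 = 3/5
(x_3 ⊃ x_1) ≡ (x_3 ≡ x_2) = 1 ≡ 3/5 = 3/5
x_1 ≡ x_2 = 1 ≡ 3/5 = 3/5
(x_1 ≡ x_2) ⊃ x_2 = 3/5 ⊃ 3/5 = 1
((x_3 ⊃ x_1) ≡ (x_3 ≡ x_2)) ⊃ ((x_1 ≡ x_2) ⊃ x_2) = 3/5 ⊃ 1 = 1
x_2 ∧ x_1 = 3/5 ∧ 1 = 3/5
x_2 ∧ x_2 = 3/5 ∧ 3/5 = 3/5
(x_2 ∧ x_1) ≡ (x_2 ∧ x_2) = 3/5 ≡ 3/5 = 1
x_1 ⊃ ((x_2 ∧ x_1) ≡ (x_2 ∧ x_2)) = 1 ⊃ 1 = 1
(((x_3 ⊃ x_1) ≡ (x_3 ≡ x_2)) ⊃ ((x_1 ≡ x_2) ⊃ x_2)) ⊃ (x_1 ⊃ ((x_2 ∧ x_1) ≡ (x_2 ∧ x_2))) = 1 ⊃ 1 = 1
x_3 ∧ x_3 = 1/5 ∧ 1/5 = 1/5
x_2 ∧ (x_3 ∧ x_3) = 3/5 ∧ 1/5 = 1/5
¬x_1 = ¬1 = 0
(x_2 ∧ (x_3 ∧ x_3)) ≡ ¬x_1 = 1/5 ≡ 0 = 4/5
x_1 ∧ x_1 = 1 ∧ 1 = 1
x_1 ⊃ x_1 = 1 ⊃ 1 = 1
(x_1 ∧ x_1) ∧ (x_1 ⊃ x_1) = 1 ∧ 1 = 1
((x_2 ∧ (x_3 ∧ x_3)) ≡ ¬x_1) ≡ ((x_1 ∧ x_1) ∧ (x_1 ⊃ x_1)) = 4/5 ≡ 1 = 4/5
((((x_3 ⊃ x_1) ≡ (x_3 ≡ x_2)) ⊃ ((x_1 ≡ x_2) ⊃ x_2)) ⊃ (x_1 ⊃ ((x_2 ∧ x_1) ≡ (x_2 ∧ x_2)))) ⊃ (((x_2 ∧ (x_3 ∧ x_3)) ≡ ¬x_1) ≡ ((x_1 ∧ x_1) ∧ (x_1 ⊃ x_1))) = 1 ⊃ 4/5 = 4/5
x_2 ⊃ x_1 = 3/5 ⊃ 1 = 1
(x_2 ⊃ x_1) ≡ x_3 = 1 ≡ 1/5 = 1/5
x_3 ≡ x_2 = 1/5 ≡ 3/5 = 3/5
((x_2 ⊃ x_1) ≡ x_3) ≡ (x_3 ≡ x_2) = 1/5 ≡ 3/5 = 3/5
¬(((x_2 ⊃ x_1) ≡ x_3) ≡ (x_3 ≡ x_2)) = ¬3/5 = 2/5
¬¬(((x_2 ⊃ x_1) ≡ x_3) ≡ (x_3 ≡ x_2)) = ¬2/5 = 3/5
(((((x_3 ⊃ x_1) ≡ (x_3 ≡ x_2)) ⊃ ((x_1 ≡ x_2) ⊃ x_2)) ⊃ (x_1 ⊃ ((x_2 ∧ x_1) ≡ (x_2 ∧ x_2)))) ⊃ (((x_2 ∧ (x_3 ∧ x_3)) ≡ ¬x_1) ≡ ((x_1 ∧ x_1) ∧ (x_1 ⊃ x_1)))) ≡ ¬¬(((x_2 ⊃ x_1) ≡ x_3) ≡ (x_3 ≡ x_2)) = 4/5 ≡ 3/5 = 4/5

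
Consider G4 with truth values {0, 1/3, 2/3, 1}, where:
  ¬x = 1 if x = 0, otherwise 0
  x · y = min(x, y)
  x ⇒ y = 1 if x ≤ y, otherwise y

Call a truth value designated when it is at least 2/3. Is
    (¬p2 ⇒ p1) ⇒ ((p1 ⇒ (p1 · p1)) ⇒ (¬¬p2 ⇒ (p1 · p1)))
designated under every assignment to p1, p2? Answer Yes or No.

No

Counterexample: take p1 = 0, p2 = 1/3.
¬p2 = ¬1/3 = 0
¬p2 ⇒ p1 = 0 ⇒ 0 = 1
p1 · p1 = 0 · 0 = 0
p1 ⇒ (p1 · p1) = 0 ⇒ 0 = 1
¬p2 = ¬1/3 = 0
¬¬p2 = ¬0 = 1
p1 · p1 = 0 · 0 = 0
¬¬p2 ⇒ (p1 · p1) = 1 ⇒ 0 = 0
(p1 ⇒ (p1 · p1)) ⇒ (¬¬p2 ⇒ (p1 · p1)) = 1 ⇒ 0 = 0
(¬p2 ⇒ p1) ⇒ ((p1 ⇒ (p1 · p1)) ⇒ (¬¬p2 ⇒ (p1 · p1))) = 1 ⇒ 0 = 0
This gives 0, which is below 2/3.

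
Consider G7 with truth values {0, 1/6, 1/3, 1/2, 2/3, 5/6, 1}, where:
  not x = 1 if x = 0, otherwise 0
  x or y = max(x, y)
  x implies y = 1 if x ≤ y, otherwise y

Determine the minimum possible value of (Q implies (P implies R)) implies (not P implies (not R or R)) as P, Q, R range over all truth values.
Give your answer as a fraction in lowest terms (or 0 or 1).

1/6

Take P = 0, Q = 0, R = 1/6:
P implies R = 0 implies 1/6 = 1
Q implies (P implies R) = 0 implies 1 = 1
not P = not 0 = 1
not R = not 1/6 = 0
not R or R = 0 or 1/6 = 1/6
not P implies (not R or R) = 1 implies 1/6 = 1/6
(Q implies (P implies R)) implies (not P implies (not R or R)) = 1 implies 1/6 = 1/6
No assignment yields a value below 1/6, so this is the minimum.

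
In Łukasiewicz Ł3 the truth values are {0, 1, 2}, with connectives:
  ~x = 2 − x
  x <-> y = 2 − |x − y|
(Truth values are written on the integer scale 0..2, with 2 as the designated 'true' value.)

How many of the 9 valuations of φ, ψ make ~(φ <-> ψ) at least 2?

2

φ = 0, ψ = 0 ↦ 0  <
φ = 0, ψ = 1 ↦ 1  <
φ = 0, ψ = 2 ↦ 2  ≥
φ = 1, ψ = 0 ↦ 1  <
φ = 1, ψ = 1 ↦ 0  <
φ = 1, ψ = 2 ↦ 1  <
φ = 2, ψ = 0 ↦ 2  ≥
φ = 2, ψ = 1 ↦ 1  <
φ = 2, ψ = 2 ↦ 0  <
So 2 of the 9 assignments meet the threshold.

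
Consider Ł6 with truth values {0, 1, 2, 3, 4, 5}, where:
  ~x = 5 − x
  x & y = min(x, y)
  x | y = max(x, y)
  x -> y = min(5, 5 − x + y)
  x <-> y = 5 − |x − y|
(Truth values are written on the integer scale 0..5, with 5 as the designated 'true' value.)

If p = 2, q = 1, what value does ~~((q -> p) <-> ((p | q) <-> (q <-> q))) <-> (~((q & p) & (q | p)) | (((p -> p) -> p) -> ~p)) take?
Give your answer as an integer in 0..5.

2

q -> p = 1 -> 2 = 5
p | q = 2 | 1 = 2
q <-> q = 1 <-> 1 = 5
(p | q) <-> (q <-> q) = 2 <-> 5 = 2
(q -> p) <-> ((p | q) <-> (q <-> q)) = 5 <-> 2 = 2
~((q -> p) <-> ((p | q) <-> (q <-> q))) = ~2 = 3
~~((q -> p) <-> ((p | q) <-> (q <-> q))) = ~3 = 2
q & p = 1 & 2 = 1
q | p = 1 | 2 = 2
(q & p) & (q | p) = 1 & 2 = 1
~((q & p) & (q | p)) = ~1 = 4
p -> p = 2 -> 2 = 5
(p -> p) -> p = 5 -> 2 = 2
~p = ~2 = 3
((p -> p) -> p) -> ~p = 2 -> 3 = 5
~((q & p) & (q | p)) | (((p -> p) -> p) -> ~p) = 4 | 5 = 5
~~((q -> p) <-> ((p | q) <-> (q <-> q))) <-> (~((q & p) & (q | p)) | (((p -> p) -> p) -> ~p)) = 2 <-> 5 = 2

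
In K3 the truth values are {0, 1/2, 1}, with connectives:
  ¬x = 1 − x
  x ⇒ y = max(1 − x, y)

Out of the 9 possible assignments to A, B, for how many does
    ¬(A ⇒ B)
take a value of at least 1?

1

A = 0, B = 0 ↦ 0  <
A = 0, B = 1/2 ↦ 0  <
A = 0, B = 1 ↦ 0  <
A = 1/2, B = 0 ↦ 1/2  <
A = 1/2, B = 1/2 ↦ 1/2  <
A = 1/2, B = 1 ↦ 0  <
A = 1, B = 0 ↦ 1  ≥
A = 1, B = 1/2 ↦ 1/2  <
A = 1, B = 1 ↦ 0  <
So 1 of the 9 assignments meets the threshold.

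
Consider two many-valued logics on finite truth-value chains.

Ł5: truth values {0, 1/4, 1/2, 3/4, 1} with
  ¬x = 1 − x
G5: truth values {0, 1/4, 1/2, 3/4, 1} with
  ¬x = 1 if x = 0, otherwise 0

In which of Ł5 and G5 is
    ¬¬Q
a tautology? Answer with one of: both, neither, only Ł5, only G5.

In Ł5: at Q = 0 the value is 0 — not a tautology.
In G5: at Q = 0 the value is 0 — not a tautology.

neither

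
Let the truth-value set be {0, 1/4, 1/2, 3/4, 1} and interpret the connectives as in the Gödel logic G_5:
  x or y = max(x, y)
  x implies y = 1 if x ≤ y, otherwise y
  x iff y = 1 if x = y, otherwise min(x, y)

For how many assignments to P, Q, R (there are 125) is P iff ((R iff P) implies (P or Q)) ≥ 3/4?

value 1: 35 assignments (counts)
value 3/4: 21 assignments (counts)
value 1/2: 22 assignments
value 1/4: 23 assignments
value 0: 24 assignments
So 56 of the 125 assignments meet the threshold.

56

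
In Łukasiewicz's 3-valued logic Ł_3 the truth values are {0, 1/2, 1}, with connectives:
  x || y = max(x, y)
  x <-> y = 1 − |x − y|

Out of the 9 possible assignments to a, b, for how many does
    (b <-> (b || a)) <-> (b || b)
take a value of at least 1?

5

a = 0, b = 0 ↦ 0  <
a = 0, b = 1/2 ↦ 1/2  <
a = 0, b = 1 ↦ 1  ≥
a = 1/2, b = 0 ↦ 1/2  <
a = 1/2, b = 1/2 ↦ 1/2  <
a = 1/2, b = 1 ↦ 1  ≥
a = 1, b = 0 ↦ 1  ≥
a = 1, b = 1/2 ↦ 1  ≥
a = 1, b = 1 ↦ 1  ≥
So 5 of the 9 assignments meet the threshold.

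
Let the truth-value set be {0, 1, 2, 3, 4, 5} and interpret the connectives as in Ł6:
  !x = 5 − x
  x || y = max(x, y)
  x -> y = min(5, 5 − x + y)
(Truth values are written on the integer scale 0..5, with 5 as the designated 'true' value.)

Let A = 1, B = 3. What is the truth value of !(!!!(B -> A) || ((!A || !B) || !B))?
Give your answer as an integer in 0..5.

1

B -> A = 3 -> 1 = 3
!(B -> A) = !3 = 2
!!(B -> A) = !2 = 3
!!!(B -> A) = !3 = 2
!A = !1 = 4
!B = !3 = 2
!A || !B = 4 || 2 = 4
!B = !3 = 2
(!A || !B) || !B = 4 || 2 = 4
!!!(B -> A) || ((!A || !B) || !B) = 2 || 4 = 4
!(!!!(B -> A) || ((!A || !B) || !B)) = !4 = 1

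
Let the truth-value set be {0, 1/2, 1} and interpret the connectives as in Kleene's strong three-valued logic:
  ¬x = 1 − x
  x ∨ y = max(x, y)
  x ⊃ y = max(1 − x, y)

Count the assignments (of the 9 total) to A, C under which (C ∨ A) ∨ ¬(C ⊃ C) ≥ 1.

5

A = 0, C = 0 ↦ 0  <
A = 0, C = 1/2 ↦ 1/2  <
A = 0, C = 1 ↦ 1  ≥
A = 1/2, C = 0 ↦ 1/2  <
A = 1/2, C = 1/2 ↦ 1/2  <
A = 1/2, C = 1 ↦ 1  ≥
A = 1, C = 0 ↦ 1  ≥
A = 1, C = 1/2 ↦ 1  ≥
A = 1, C = 1 ↦ 1  ≥
So 5 of the 9 assignments meet the threshold.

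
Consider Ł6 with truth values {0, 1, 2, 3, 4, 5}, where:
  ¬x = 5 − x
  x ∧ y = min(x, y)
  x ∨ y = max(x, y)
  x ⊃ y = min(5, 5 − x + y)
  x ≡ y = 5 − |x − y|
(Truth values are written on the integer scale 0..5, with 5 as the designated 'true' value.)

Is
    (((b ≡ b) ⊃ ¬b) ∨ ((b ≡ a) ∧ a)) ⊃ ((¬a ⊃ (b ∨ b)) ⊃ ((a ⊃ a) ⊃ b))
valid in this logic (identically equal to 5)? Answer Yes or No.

No

Counterexample: take a = 1, b = 0.
b ≡ b = 0 ≡ 0 = 5
¬b = ¬0 = 5
(b ≡ b) ⊃ ¬b = 5 ⊃ 5 = 5
b ≡ a = 0 ≡ 1 = 4
(b ≡ a) ∧ a = 4 ∧ 1 = 1
((b ≡ b) ⊃ ¬b) ∨ ((b ≡ a) ∧ a) = 5 ∨ 1 = 5
¬a = ¬1 = 4
b ∨ b = 0 ∨ 0 = 0
¬a ⊃ (b ∨ b) = 4 ⊃ 0 = 1
a ⊃ a = 1 ⊃ 1 = 5
(a ⊃ a) ⊃ b = 5 ⊃ 0 = 0
(¬a ⊃ (b ∨ b)) ⊃ ((a ⊃ a) ⊃ b) = 1 ⊃ 0 = 4
(((b ≡ b) ⊃ ¬b) ∨ ((b ≡ a) ∧ a)) ⊃ ((¬a ⊃ (b ∨ b)) ⊃ ((a ⊃ a) ⊃ b)) = 5 ⊃ 4 = 4
This gives 4 ≠ 5.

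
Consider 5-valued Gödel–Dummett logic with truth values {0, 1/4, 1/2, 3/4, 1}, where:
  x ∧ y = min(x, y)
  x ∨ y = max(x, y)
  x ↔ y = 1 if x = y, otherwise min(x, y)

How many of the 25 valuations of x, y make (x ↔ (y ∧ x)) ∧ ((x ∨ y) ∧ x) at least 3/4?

4

value 1: 1 assignment (counts)
value 3/4: 3 assignments (counts)
value 1/2: 5 assignments
value 1/4: 7 assignments
value 0: 9 assignments
So 4 of the 25 assignments meet the threshold.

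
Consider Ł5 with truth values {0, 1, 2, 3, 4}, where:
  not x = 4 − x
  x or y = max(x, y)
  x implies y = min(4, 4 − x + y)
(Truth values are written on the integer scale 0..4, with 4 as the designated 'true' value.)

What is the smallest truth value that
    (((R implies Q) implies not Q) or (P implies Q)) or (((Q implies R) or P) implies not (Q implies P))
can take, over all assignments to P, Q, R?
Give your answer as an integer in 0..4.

2

Take P = 4, Q = 2, R = 0:
R implies Q = 0 implies 2 = 4
not Q = not 2 = 2
(R implies Q) implies not Q = 4 implies 2 = 2
P implies Q = 4 implies 2 = 2
((R implies Q) implies not Q) or (P implies Q) = 2 or 2 = 2
Q implies R = 2 implies 0 = 2
(Q implies R) or P = 2 or 4 = 4
Q implies P = 2 implies 4 = 4
not (Q implies P) = not 4 = 0
((Q implies R) or P) implies not (Q implies P) = 4 implies 0 = 0
(((R implies Q) implies not Q) or (P implies Q)) or (((Q implies R) or P) implies not (Q implies P)) = 2 or 0 = 2
No assignment yields a value below 2, so this is the minimum.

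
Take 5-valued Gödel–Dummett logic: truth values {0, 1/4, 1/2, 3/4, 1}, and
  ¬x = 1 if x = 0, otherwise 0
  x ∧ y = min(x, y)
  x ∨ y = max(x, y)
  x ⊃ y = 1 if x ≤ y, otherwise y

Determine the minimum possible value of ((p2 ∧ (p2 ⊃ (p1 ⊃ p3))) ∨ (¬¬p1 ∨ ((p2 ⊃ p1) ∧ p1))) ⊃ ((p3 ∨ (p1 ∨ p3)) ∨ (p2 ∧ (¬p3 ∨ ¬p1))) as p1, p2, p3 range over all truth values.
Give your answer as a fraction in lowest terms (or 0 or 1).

Take p1 = 1/4, p2 = 0, p3 = 0:
p1 ⊃ p3 = 1/4 ⊃ 0 = 0
p2 ⊃ (p1 ⊃ p3) = 0 ⊃ 0 = 1
p2 ∧ (p2 ⊃ (p1 ⊃ p3)) = 0 ∧ 1 = 0
¬p1 = ¬1/4 = 0
¬¬p1 = ¬0 = 1
p2 ⊃ p1 = 0 ⊃ 1/4 = 1
(p2 ⊃ p1) ∧ p1 = 1 ∧ 1/4 = 1/4
¬¬p1 ∨ ((p2 ⊃ p1) ∧ p1) = 1 ∨ 1/4 = 1
(p2 ∧ (p2 ⊃ (p1 ⊃ p3))) ∨ (¬¬p1 ∨ ((p2 ⊃ p1) ∧ p1)) = 0 ∨ 1 = 1
p1 ∨ p3 = 1/4 ∨ 0 = 1/4
p3 ∨ (p1 ∨ p3) = 0 ∨ 1/4 = 1/4
¬p3 = ¬0 = 1
¬p1 = ¬1/4 = 0
¬p3 ∨ ¬p1 = 1 ∨ 0 = 1
p2 ∧ (¬p3 ∨ ¬p1) = 0 ∧ 1 = 0
(p3 ∨ (p1 ∨ p3)) ∨ (p2 ∧ (¬p3 ∨ ¬p1)) = 1/4 ∨ 0 = 1/4
((p2 ∧ (p2 ⊃ (p1 ⊃ p3))) ∨ (¬¬p1 ∨ ((p2 ⊃ p1) ∧ p1))) ⊃ ((p3 ∨ (p1 ∨ p3)) ∨ (p2 ∧ (¬p3 ∨ ¬p1))) = 1 ⊃ 1/4 = 1/4
No assignment yields a value below 1/4, so this is the minimum.

1/4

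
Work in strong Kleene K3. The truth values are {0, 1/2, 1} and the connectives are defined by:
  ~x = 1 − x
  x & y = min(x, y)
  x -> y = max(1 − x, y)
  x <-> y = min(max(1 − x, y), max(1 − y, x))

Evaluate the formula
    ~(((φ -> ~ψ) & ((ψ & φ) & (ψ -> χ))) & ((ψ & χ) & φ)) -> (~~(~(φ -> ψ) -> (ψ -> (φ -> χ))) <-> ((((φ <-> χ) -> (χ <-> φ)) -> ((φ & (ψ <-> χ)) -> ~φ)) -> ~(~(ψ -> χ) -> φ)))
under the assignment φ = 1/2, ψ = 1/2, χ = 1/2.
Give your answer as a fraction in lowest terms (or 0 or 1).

1/2

~ψ = ~1/2 = 1/2
φ -> ~ψ = 1/2 -> 1/2 = 1/2
ψ & φ = 1/2 & 1/2 = 1/2
ψ -> χ = 1/2 -> 1/2 = 1/2
(ψ & φ) & (ψ -> χ) = 1/2 & 1/2 = 1/2
(φ -> ~ψ) & ((ψ & φ) & (ψ -> χ)) = 1/2 & 1/2 = 1/2
ψ & χ = 1/2 & 1/2 = 1/2
(ψ & χ) & φ = 1/2 & 1/2 = 1/2
((φ -> ~ψ) & ((ψ & φ) & (ψ -> χ))) & ((ψ & χ) & φ) = 1/2 & 1/2 = 1/2
~(((φ -> ~ψ) & ((ψ & φ) & (ψ -> χ))) & ((ψ & χ) & φ)) = ~1/2 = 1/2
φ -> ψ = 1/2 -> 1/2 = 1/2
~(φ -> ψ) = ~1/2 = 1/2
φ -> χ = 1/2 -> 1/2 = 1/2
ψ -> (φ -> χ) = 1/2 -> 1/2 = 1/2
~(φ -> ψ) -> (ψ -> (φ -> χ)) = 1/2 -> 1/2 = 1/2
~(~(φ -> ψ) -> (ψ -> (φ -> χ))) = ~1/2 = 1/2
~~(~(φ -> ψ) -> (ψ -> (φ -> χ))) = ~1/2 = 1/2
φ <-> χ = 1/2 <-> 1/2 = 1/2
χ <-> φ = 1/2 <-> 1/2 = 1/2
(φ <-> χ) -> (χ <-> φ) = 1/2 -> 1/2 = 1/2
ψ <-> χ = 1/2 <-> 1/2 = 1/2
φ & (ψ <-> χ) = 1/2 & 1/2 = 1/2
~φ = ~1/2 = 1/2
(φ & (ψ <-> χ)) -> ~φ = 1/2 -> 1/2 = 1/2
((φ <-> χ) -> (χ <-> φ)) -> ((φ & (ψ <-> χ)) -> ~φ) = 1/2 -> 1/2 = 1/2
ψ -> χ = 1/2 -> 1/2 = 1/2
~(ψ -> χ) = ~1/2 = 1/2
~(ψ -> χ) -> φ = 1/2 -> 1/2 = 1/2
~(~(ψ -> χ) -> φ) = ~1/2 = 1/2
(((φ <-> χ) -> (χ <-> φ)) -> ((φ & (ψ <-> χ)) -> ~φ)) -> ~(~(ψ -> χ) -> φ) = 1/2 -> 1/2 = 1/2
~~(~(φ -> ψ) -> (ψ -> (φ -> χ))) <-> ((((φ <-> χ) -> (χ <-> φ)) -> ((φ & (ψ <-> χ)) -> ~φ)) -> ~(~(ψ -> χ) -> φ)) = 1/2 <-> 1/2 = 1/2
~(((φ -> ~ψ) & ((ψ & φ) & (ψ -> χ))) & ((ψ & χ) & φ)) -> (~~(~(φ -> ψ) -> (ψ -> (φ -> χ))) <-> ((((φ <-> χ) -> (χ <-> φ)) -> ((φ & (ψ <-> χ)) -> ~φ)) -> ~(~(ψ -> χ) -> φ))) = 1/2 -> 1/2 = 1/2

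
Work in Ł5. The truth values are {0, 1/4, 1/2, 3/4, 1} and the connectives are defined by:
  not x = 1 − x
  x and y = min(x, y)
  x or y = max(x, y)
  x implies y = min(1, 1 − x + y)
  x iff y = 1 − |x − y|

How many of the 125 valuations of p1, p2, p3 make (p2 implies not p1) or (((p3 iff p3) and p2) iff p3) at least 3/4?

110

value 1: 85 assignments (counts)
value 3/4: 25 assignments (counts)
value 1/2: 10 assignments
value 1/4: 4 assignments
value 0: 1 assignment
So 110 of the 125 assignments meet the threshold.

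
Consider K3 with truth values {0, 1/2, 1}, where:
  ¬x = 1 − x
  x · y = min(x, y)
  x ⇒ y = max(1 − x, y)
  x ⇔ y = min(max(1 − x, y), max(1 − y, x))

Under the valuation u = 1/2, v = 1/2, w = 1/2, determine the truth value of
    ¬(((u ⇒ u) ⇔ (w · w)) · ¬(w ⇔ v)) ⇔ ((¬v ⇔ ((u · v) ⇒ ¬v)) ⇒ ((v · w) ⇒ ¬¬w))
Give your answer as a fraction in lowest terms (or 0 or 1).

u ⇒ u = 1/2 ⇒ 1/2 = 1/2
w · w = 1/2 · 1/2 = 1/2
(u ⇒ u) ⇔ (w · w) = 1/2 ⇔ 1/2 = 1/2
w ⇔ v = 1/2 ⇔ 1/2 = 1/2
¬(w ⇔ v) = ¬1/2 = 1/2
((u ⇒ u) ⇔ (w · w)) · ¬(w ⇔ v) = 1/2 · 1/2 = 1/2
¬(((u ⇒ u) ⇔ (w · w)) · ¬(w ⇔ v)) = ¬1/2 = 1/2
¬v = ¬1/2 = 1/2
u · v = 1/2 · 1/2 = 1/2
¬v = ¬1/2 = 1/2
(u · v) ⇒ ¬v = 1/2 ⇒ 1/2 = 1/2
¬v ⇔ ((u · v) ⇒ ¬v) = 1/2 ⇔ 1/2 = 1/2
v · w = 1/2 · 1/2 = 1/2
¬w = ¬1/2 = 1/2
¬¬w = ¬1/2 = 1/2
(v · w) ⇒ ¬¬w = 1/2 ⇒ 1/2 = 1/2
(¬v ⇔ ((u · v) ⇒ ¬v)) ⇒ ((v · w) ⇒ ¬¬w) = 1/2 ⇒ 1/2 = 1/2
¬(((u ⇒ u) ⇔ (w · w)) · ¬(w ⇔ v)) ⇔ ((¬v ⇔ ((u · v) ⇒ ¬v)) ⇒ ((v · w) ⇒ ¬¬w)) = 1/2 ⇔ 1/2 = 1/2

1/2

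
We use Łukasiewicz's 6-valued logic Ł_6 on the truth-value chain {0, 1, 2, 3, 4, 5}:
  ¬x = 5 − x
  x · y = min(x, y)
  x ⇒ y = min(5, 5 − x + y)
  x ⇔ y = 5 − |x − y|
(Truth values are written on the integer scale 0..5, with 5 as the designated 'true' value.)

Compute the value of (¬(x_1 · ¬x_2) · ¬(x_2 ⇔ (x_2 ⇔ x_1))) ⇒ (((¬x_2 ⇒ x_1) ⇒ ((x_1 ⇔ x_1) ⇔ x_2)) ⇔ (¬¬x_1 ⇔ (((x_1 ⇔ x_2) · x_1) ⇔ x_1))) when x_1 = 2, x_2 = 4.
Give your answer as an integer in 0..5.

5

¬x_2 = ¬4 = 1
x_1 · ¬x_2 = 2 · 1 = 1
¬(x_1 · ¬x_2) = ¬1 = 4
x_2 ⇔ x_1 = 4 ⇔ 2 = 3
x_2 ⇔ (x_2 ⇔ x_1) = 4 ⇔ 3 = 4
¬(x_2 ⇔ (x_2 ⇔ x_1)) = ¬4 = 1
¬(x_1 · ¬x_2) · ¬(x_2 ⇔ (x_2 ⇔ x_1)) = 4 · 1 = 1
¬x_2 = ¬4 = 1
¬x_2 ⇒ x_1 = 1 ⇒ 2 = 5
x_1 ⇔ x_1 = 2 ⇔ 2 = 5
(x_1 ⇔ x_1) ⇔ x_2 = 5 ⇔ 4 = 4
(¬x_2 ⇒ x_1) ⇒ ((x_1 ⇔ x_1) ⇔ x_2) = 5 ⇒ 4 = 4
¬x_1 = ¬2 = 3
¬¬x_1 = ¬3 = 2
x_1 ⇔ x_2 = 2 ⇔ 4 = 3
(x_1 ⇔ x_2) · x_1 = 3 · 2 = 2
((x_1 ⇔ x_2) · x_1) ⇔ x_1 = 2 ⇔ 2 = 5
¬¬x_1 ⇔ (((x_1 ⇔ x_2) · x_1) ⇔ x_1) = 2 ⇔ 5 = 2
((¬x_2 ⇒ x_1) ⇒ ((x_1 ⇔ x_1) ⇔ x_2)) ⇔ (¬¬x_1 ⇔ (((x_1 ⇔ x_2) · x_1) ⇔ x_1)) = 4 ⇔ 2 = 3
(¬(x_1 · ¬x_2) · ¬(x_2 ⇔ (x_2 ⇔ x_1))) ⇒ (((¬x_2 ⇒ x_1) ⇒ ((x_1 ⇔ x_1) ⇔ x_2)) ⇔ (¬¬x_1 ⇔ (((x_1 ⇔ x_2) · x_1) ⇔ x_1))) = 1 ⇒ 3 = 5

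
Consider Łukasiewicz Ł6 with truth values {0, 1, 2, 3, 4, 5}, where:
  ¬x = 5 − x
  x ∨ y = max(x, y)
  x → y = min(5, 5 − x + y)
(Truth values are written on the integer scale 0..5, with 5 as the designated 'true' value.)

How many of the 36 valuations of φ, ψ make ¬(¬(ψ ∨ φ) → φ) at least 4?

value 5: 1 assignment (counts)
value 4: 1 assignment (counts)
value 3: 3 assignments
value 2: 2 assignments
value 1: 5 assignments
value 0: 24 assignments
So 2 of the 36 assignments meet the threshold.

2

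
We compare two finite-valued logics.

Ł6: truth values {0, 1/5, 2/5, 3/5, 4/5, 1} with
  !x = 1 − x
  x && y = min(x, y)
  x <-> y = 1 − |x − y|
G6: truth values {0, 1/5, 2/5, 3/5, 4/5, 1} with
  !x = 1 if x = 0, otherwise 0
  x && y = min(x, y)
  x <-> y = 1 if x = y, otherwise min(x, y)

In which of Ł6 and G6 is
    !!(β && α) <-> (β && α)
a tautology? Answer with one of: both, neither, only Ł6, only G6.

In Ł6: every assignment gives 1 — tautology.
In G6: at α = 1/5, β = 1/5 the value is 1/5 — not a tautology.

only Ł6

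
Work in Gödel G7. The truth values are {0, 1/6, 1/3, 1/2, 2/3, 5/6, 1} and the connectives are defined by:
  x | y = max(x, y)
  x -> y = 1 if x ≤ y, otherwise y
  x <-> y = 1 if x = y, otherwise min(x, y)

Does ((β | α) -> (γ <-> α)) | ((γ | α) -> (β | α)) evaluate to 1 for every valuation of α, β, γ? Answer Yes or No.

No

Counterexample: take α = 0, β = 1/6, γ = 1/3.
β | α = 1/6 | 0 = 1/6
γ <-> α = 1/3 <-> 0 = 0
(β | α) -> (γ <-> α) = 1/6 -> 0 = 0
γ | α = 1/3 | 0 = 1/3
β | α = 1/6 | 0 = 1/6
(γ | α) -> (β | α) = 1/3 -> 1/6 = 1/6
((β | α) -> (γ <-> α)) | ((γ | α) -> (β | α)) = 0 | 1/6 = 1/6
This gives 1/6 ≠ 1.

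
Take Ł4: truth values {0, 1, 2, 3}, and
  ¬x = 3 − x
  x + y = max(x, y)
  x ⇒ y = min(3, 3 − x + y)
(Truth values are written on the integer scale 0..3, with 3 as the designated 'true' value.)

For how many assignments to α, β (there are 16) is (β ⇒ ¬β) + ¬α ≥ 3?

α = 0, β = 0 ↦ 3  ≥
α = 0, β = 1 ↦ 3  ≥
α = 0, β = 2 ↦ 3  ≥
α = 0, β = 3 ↦ 3  ≥
α = 1, β = 0 ↦ 3  ≥
α = 1, β = 1 ↦ 3  ≥
α = 1, β = 2 ↦ 2  <
α = 1, β = 3 ↦ 2  <
α = 2, β = 0 ↦ 3  ≥
α = 2, β = 1 ↦ 3  ≥
α = 2, β = 2 ↦ 2  <
α = 2, β = 3 ↦ 1  <
α = 3, β = 0 ↦ 3  ≥
α = 3, β = 1 ↦ 3  ≥
α = 3, β = 2 ↦ 2  <
α = 3, β = 3 ↦ 0  <
So 10 of the 16 assignments meet the threshold.

10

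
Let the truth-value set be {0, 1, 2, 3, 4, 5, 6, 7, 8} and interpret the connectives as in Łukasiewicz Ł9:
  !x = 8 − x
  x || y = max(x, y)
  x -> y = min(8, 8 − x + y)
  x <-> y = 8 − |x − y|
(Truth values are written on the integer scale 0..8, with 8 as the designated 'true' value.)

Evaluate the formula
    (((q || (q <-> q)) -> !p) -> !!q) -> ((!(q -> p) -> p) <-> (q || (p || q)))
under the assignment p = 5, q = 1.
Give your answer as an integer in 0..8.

q <-> q = 1 <-> 1 = 8
q || (q <-> q) = 1 || 8 = 8
!p = !5 = 3
(q || (q <-> q)) -> !p = 8 -> 3 = 3
!q = !1 = 7
!!q = !7 = 1
((q || (q <-> q)) -> !p) -> !!q = 3 -> 1 = 6
q -> p = 1 -> 5 = 8
!(q -> p) = !8 = 0
!(q -> p) -> p = 0 -> 5 = 8
p || q = 5 || 1 = 5
q || (p || q) = 1 || 5 = 5
(!(q -> p) -> p) <-> (q || (p || q)) = 8 <-> 5 = 5
(((q || (q <-> q)) -> !p) -> !!q) -> ((!(q -> p) -> p) <-> (q || (p || q))) = 6 -> 5 = 7

7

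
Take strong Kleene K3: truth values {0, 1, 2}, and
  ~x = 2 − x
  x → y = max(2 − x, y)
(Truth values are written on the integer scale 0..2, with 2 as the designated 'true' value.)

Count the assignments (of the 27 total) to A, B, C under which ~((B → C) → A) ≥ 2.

5

value 2: 5 assignments (counts)
value 1: 11 assignments
value 0: 11 assignments
So 5 of the 27 assignments meet the threshold.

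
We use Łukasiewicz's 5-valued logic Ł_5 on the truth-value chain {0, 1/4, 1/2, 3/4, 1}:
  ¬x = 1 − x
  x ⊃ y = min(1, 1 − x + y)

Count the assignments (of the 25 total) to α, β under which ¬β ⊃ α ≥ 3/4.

value 1: 15 assignments (counts)
value 3/4: 4 assignments (counts)
value 1/2: 3 assignments
value 1/4: 2 assignments
value 0: 1 assignment
So 19 of the 25 assignments meet the threshold.

19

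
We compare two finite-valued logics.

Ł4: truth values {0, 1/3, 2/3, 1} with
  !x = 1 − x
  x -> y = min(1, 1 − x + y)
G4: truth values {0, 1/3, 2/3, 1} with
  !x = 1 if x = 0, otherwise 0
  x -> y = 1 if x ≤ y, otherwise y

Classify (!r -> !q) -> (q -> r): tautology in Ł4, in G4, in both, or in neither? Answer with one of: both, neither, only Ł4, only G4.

only Ł4

In Ł4: every assignment gives 1 — tautology.
In G4: at q = 2/3, r = 1/3 the value is 1/3 — not a tautology.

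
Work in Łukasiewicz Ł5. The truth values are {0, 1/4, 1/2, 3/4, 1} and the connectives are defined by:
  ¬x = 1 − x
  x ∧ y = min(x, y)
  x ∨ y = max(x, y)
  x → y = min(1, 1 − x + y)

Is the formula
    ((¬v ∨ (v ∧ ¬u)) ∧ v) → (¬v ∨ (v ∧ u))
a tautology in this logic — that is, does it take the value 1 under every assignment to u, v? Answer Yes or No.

Counterexample: take u = 0, v = 3/4.
¬v = ¬3/4 = 1/4
¬u = ¬0 = 1
v ∧ ¬u = 3/4 ∧ 1 = 3/4
¬v ∨ (v ∧ ¬u) = 1/4 ∨ 3/4 = 3/4
(¬v ∨ (v ∧ ¬u)) ∧ v = 3/4 ∧ 3/4 = 3/4
¬v = ¬3/4 = 1/4
v ∧ u = 3/4 ∧ 0 = 0
¬v ∨ (v ∧ u) = 1/4 ∨ 0 = 1/4
((¬v ∨ (v ∧ ¬u)) ∧ v) → (¬v ∨ (v ∧ u)) = 3/4 → 1/4 = 1/2
This gives 1/2 ≠ 1.

No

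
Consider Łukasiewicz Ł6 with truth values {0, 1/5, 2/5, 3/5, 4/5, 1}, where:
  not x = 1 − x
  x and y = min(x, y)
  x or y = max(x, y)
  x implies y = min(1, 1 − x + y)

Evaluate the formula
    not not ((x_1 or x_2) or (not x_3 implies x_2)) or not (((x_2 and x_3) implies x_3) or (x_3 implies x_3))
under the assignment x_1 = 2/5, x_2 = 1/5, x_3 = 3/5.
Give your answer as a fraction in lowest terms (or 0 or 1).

4/5

x_1 or x_2 = 2/5 or 1/5 = 2/5
not x_3 = not 3/5 = 2/5
not x_3 implies x_2 = 2/5 implies 1/5 = 4/5
(x_1 or x_2) or (not x_3 implies x_2) = 2/5 or 4/5 = 4/5
not ((x_1 or x_2) or (not x_3 implies x_2)) = not 4/5 = 1/5
not not ((x_1 or x_2) or (not x_3 implies x_2)) = not 1/5 = 4/5
x_2 and x_3 = 1/5 and 3/5 = 1/5
(x_2 and x_3) implies x_3 = 1/5 implies 3/5 = 1
x_3 implies x_3 = 3/5 implies 3/5 = 1
((x_2 and x_3) implies x_3) or (x_3 implies x_3) = 1 or 1 = 1
not (((x_2 and x_3) implies x_3) or (x_3 implies x_3)) = not 1 = 0
not not ((x_1 or x_2) or (not x_3 implies x_2)) or not (((x_2 and x_3) implies x_3) or (x_3 implies x_3)) = 4/5 or 0 = 4/5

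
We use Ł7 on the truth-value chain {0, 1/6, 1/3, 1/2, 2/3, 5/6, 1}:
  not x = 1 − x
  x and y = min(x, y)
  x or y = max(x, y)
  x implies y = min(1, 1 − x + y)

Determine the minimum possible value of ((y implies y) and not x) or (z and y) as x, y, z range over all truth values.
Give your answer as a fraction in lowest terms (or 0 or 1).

0

Take x = 1, y = 0, z = 0:
y implies y = 0 implies 0 = 1
not x = not 1 = 0
(y implies y) and not x = 1 and 0 = 0
z and y = 0 and 0 = 0
((y implies y) and not x) or (z and y) = 0 or 0 = 0
No assignment yields a value below 0, so this is the minimum.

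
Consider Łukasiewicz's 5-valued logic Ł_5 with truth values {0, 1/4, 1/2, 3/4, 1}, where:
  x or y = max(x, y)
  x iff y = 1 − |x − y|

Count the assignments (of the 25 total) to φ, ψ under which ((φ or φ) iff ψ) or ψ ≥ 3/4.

value 1: 9 assignments (counts)
value 3/4: 9 assignments (counts)
value 1/2: 4 assignments
value 1/4: 2 assignments
value 0: 1 assignment
So 18 of the 25 assignments meet the threshold.

18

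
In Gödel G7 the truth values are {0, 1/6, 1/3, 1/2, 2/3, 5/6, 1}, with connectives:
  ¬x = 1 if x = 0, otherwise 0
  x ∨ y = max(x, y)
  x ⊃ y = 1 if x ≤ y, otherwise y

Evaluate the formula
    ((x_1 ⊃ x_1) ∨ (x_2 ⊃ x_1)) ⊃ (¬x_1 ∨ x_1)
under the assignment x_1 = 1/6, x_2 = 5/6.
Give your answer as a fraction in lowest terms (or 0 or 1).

1/6

x_1 ⊃ x_1 = 1/6 ⊃ 1/6 = 1
x_2 ⊃ x_1 = 5/6 ⊃ 1/6 = 1/6
(x_1 ⊃ x_1) ∨ (x_2 ⊃ x_1) = 1 ∨ 1/6 = 1
¬x_1 = ¬1/6 = 0
¬x_1 ∨ x_1 = 0 ∨ 1/6 = 1/6
((x_1 ⊃ x_1) ∨ (x_2 ⊃ x_1)) ⊃ (¬x_1 ∨ x_1) = 1 ⊃ 1/6 = 1/6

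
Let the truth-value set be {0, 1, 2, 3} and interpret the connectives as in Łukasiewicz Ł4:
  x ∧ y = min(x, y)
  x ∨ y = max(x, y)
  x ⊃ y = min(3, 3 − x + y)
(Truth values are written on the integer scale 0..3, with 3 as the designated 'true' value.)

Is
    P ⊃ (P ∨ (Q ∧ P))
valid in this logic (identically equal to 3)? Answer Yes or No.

Yes

P = 0, Q = 0 ↦ 3
P = 0, Q = 1 ↦ 3
P = 0, Q = 2 ↦ 3
P = 0, Q = 3 ↦ 3
P = 1, Q = 0 ↦ 3
P = 1, Q = 1 ↦ 3
P = 1, Q = 2 ↦ 3
P = 1, Q = 3 ↦ 3
P = 2, Q = 0 ↦ 3
P = 2, Q = 1 ↦ 3
P = 2, Q = 2 ↦ 3
P = 2, Q = 3 ↦ 3
P = 3, Q = 0 ↦ 3
P = 3, Q = 1 ↦ 3
P = 3, Q = 2 ↦ 3
P = 3, Q = 3 ↦ 3
Every assignment gives a value ≥ 3.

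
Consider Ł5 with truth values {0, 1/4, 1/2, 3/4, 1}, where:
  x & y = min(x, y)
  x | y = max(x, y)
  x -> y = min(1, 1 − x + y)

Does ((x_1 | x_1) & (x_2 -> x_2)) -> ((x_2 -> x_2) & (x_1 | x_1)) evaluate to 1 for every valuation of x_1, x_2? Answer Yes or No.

At x_1 = 1, x_2 = 1/4, for instance:
x_1 | x_1 = 1 | 1 = 1
x_2 -> x_2 = 1/4 -> 1/4 = 1
(x_1 | x_1) & (x_2 -> x_2) = 1 & 1 = 1
(x_2 -> x_2) & (x_1 | x_1) = 1 & 1 = 1
((x_1 | x_1) & (x_2 -> x_2)) -> ((x_2 -> x_2) & (x_1 | x_1)) = 1 -> 1 = 1
and checking the remaining 24 assignments likewise gives ≥ 1 in every case.

Yes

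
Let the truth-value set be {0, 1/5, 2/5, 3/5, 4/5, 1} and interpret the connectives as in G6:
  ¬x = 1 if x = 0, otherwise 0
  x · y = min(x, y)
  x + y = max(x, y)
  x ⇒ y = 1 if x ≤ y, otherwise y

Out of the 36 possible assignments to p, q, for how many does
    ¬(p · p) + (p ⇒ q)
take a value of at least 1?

21

value 1: 21 assignments (counts)
value 4/5: 1 assignment
value 3/5: 2 assignments
value 2/5: 3 assignments
value 1/5: 4 assignments
value 0: 5 assignments
So 21 of the 36 assignments meet the threshold.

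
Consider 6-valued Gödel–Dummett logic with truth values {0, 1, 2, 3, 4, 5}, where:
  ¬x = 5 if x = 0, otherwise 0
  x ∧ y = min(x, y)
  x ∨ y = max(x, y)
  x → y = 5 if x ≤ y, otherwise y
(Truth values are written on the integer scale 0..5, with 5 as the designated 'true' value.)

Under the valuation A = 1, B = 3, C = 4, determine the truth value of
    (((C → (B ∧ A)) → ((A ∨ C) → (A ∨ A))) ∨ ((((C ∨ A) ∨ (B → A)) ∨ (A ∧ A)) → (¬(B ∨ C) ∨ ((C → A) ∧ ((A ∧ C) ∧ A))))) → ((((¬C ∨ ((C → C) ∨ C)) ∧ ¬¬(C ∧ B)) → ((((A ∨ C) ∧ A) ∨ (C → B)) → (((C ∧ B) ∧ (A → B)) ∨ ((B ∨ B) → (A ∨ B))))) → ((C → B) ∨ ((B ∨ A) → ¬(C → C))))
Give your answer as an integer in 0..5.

B ∧ A = 3 ∧ 1 = 1
C → (B ∧ A) = 4 → 1 = 1
A ∨ C = 1 ∨ 4 = 4
A ∨ A = 1 ∨ 1 = 1
(A ∨ C) → (A ∨ A) = 4 → 1 = 1
(C → (B ∧ A)) → ((A ∨ C) → (A ∨ A)) = 1 → 1 = 5
C ∨ A = 4 ∨ 1 = 4
B → A = 3 → 1 = 1
(C ∨ A) ∨ (B → A) = 4 ∨ 1 = 4
A ∧ A = 1 ∧ 1 = 1
((C ∨ A) ∨ (B → A)) ∨ (A ∧ A) = 4 ∨ 1 = 4
B ∨ C = 3 ∨ 4 = 4
¬(B ∨ C) = ¬4 = 0
C → A = 4 → 1 = 1
A ∧ C = 1 ∧ 4 = 1
(A ∧ C) ∧ A = 1 ∧ 1 = 1
(C → A) ∧ ((A ∧ C) ∧ A) = 1 ∧ 1 = 1
¬(B ∨ C) ∨ ((C → A) ∧ ((A ∧ C) ∧ A)) = 0 ∨ 1 = 1
(((C ∨ A) ∨ (B → A)) ∨ (A ∧ A)) → (¬(B ∨ C) ∨ ((C → A) ∧ ((A ∧ C) ∧ A))) = 4 → 1 = 1
((C → (B ∧ A)) → ((A ∨ C) → (A ∨ A))) ∨ ((((C ∨ A) ∨ (B → A)) ∨ (A ∧ A)) → (¬(B ∨ C) ∨ ((C → A) ∧ ((A ∧ C) ∧ A)))) = 5 ∨ 1 = 5
¬C = ¬4 = 0
C → C = 4 → 4 = 5
(C → C) ∨ C = 5 ∨ 4 = 5
¬C ∨ ((C → C) ∨ C) = 0 ∨ 5 = 5
C ∧ B = 4 ∧ 3 = 3
¬(C ∧ B) = ¬3 = 0
¬¬(C ∧ B) = ¬0 = 5
(¬C ∨ ((C → C) ∨ C)) ∧ ¬¬(C ∧ B) = 5 ∧ 5 = 5
A ∨ C = 1 ∨ 4 = 4
(A ∨ C) ∧ A = 4 ∧ 1 = 1
C → B = 4 → 3 = 3
((A ∨ C) ∧ A) ∨ (C → B) = 1 ∨ 3 = 3
C ∧ B = 4 ∧ 3 = 3
A → B = 1 → 3 = 5
(C ∧ B) ∧ (A → B) = 3 ∧ 5 = 3
B ∨ B = 3 ∨ 3 = 3
A ∨ B = 1 ∨ 3 = 3
(B ∨ B) → (A ∨ B) = 3 → 3 = 5
((C ∧ B) ∧ (A → B)) ∨ ((B ∨ B) → (A ∨ B)) = 3 ∨ 5 = 5
(((A ∨ C) ∧ A) ∨ (C → B)) → (((C ∧ B) ∧ (A → B)) ∨ ((B ∨ B) → (A ∨ B))) = 3 → 5 = 5
((¬C ∨ ((C → C) ∨ C)) ∧ ¬¬(C ∧ B)) → ((((A ∨ C) ∧ A) ∨ (C → B)) → (((C ∧ B) ∧ (A → B)) ∨ ((B ∨ B) → (A ∨ B)))) = 5 → 5 = 5
C → B = 4 → 3 = 3
B ∨ A = 3 ∨ 1 = 3
C → C = 4 → 4 = 5
¬(C → C) = ¬5 = 0
(B ∨ A) → ¬(C → C) = 3 → 0 = 0
(C → B) ∨ ((B ∨ A) → ¬(C → C)) = 3 ∨ 0 = 3
(((¬C ∨ ((C → C) ∨ C)) ∧ ¬¬(C ∧ B)) → ((((A ∨ C) ∧ A) ∨ (C → B)) → (((C ∧ B) ∧ (A → B)) ∨ ((B ∨ B) → (A ∨ B))))) → ((C → B) ∨ ((B ∨ A) → ¬(C → C))) = 5 → 3 = 3
(((C → (B ∧ A)) → ((A ∨ C) → (A ∨ A))) ∨ ((((C ∨ A) ∨ (B → A)) ∨ (A ∧ A)) → (¬(B ∨ C) ∨ ((C → A) ∧ ((A ∧ C) ∧ A))))) → ((((¬C ∨ ((C → C) ∨ C)) ∧ ¬¬(C ∧ B)) → ((((A ∨ C) ∧ A) ∨ (C → B)) → (((C ∧ B) ∧ (A → B)) ∨ ((B ∨ B) → (A ∨ B))))) → ((C → B) ∨ ((B ∨ A) → ¬(C → C)))) = 5 → 3 = 3

3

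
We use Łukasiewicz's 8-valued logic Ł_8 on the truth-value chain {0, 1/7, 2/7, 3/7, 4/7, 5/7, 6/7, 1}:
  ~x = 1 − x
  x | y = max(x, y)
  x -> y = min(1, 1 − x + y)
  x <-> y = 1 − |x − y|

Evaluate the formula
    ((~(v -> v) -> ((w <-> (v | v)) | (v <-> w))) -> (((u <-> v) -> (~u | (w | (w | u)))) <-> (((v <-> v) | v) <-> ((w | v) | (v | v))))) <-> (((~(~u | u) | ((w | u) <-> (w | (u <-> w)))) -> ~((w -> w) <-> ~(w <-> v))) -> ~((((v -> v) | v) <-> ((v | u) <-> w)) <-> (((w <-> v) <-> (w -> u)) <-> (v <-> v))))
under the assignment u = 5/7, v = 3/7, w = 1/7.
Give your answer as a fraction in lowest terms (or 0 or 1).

v -> v = 3/7 -> 3/7 = 1
~(v -> v) = ~1 = 0
v | v = 3/7 | 3/7 = 3/7
w <-> (v | v) = 1/7 <-> 3/7 = 5/7
v <-> w = 3/7 <-> 1/7 = 5/7
(w <-> (v | v)) | (v <-> w) = 5/7 | 5/7 = 5/7
~(v -> v) -> ((w <-> (v | v)) | (v <-> w)) = 0 -> 5/7 = 1
u <-> v = 5/7 <-> 3/7 = 5/7
~u = ~5/7 = 2/7
w | u = 1/7 | 5/7 = 5/7
w | (w | u) = 1/7 | 5/7 = 5/7
~u | (w | (w | u)) = 2/7 | 5/7 = 5/7
(u <-> v) -> (~u | (w | (w | u))) = 5/7 -> 5/7 = 1
v <-> v = 3/7 <-> 3/7 = 1
(v <-> v) | v = 1 | 3/7 = 1
w | v = 1/7 | 3/7 = 3/7
v | v = 3/7 | 3/7 = 3/7
(w | v) | (v | v) = 3/7 | 3/7 = 3/7
((v <-> v) | v) <-> ((w | v) | (v | v)) = 1 <-> 3/7 = 3/7
((u <-> v) -> (~u | (w | (w | u)))) <-> (((v <-> v) | v) <-> ((w | v) | (v | v))) = 1 <-> 3/7 = 3/7
(~(v -> v) -> ((w <-> (v | v)) | (v <-> w))) -> (((u <-> v) -> (~u | (w | (w | u)))) <-> (((v <-> v) | v) <-> ((w | v) | (v | v)))) = 1 -> 3/7 = 3/7
~u = ~5/7 = 2/7
~u | u = 2/7 | 5/7 = 5/7
~(~u | u) = ~5/7 = 2/7
w | u = 1/7 | 5/7 = 5/7
u <-> w = 5/7 <-> 1/7 = 3/7
w | (u <-> w) = 1/7 | 3/7 = 3/7
(w | u) <-> (w | (u <-> w)) = 5/7 <-> 3/7 = 5/7
~(~u | u) | ((w | u) <-> (w | (u <-> w))) = 2/7 | 5/7 = 5/7
w -> w = 1/7 -> 1/7 = 1
w <-> v = 1/7 <-> 3/7 = 5/7
~(w <-> v) = ~5/7 = 2/7
(w -> w) <-> ~(w <-> v) = 1 <-> 2/7 = 2/7
~((w -> w) <-> ~(w <-> v)) = ~2/7 = 5/7
(~(~u | u) | ((w | u) <-> (w | (u <-> w)))) -> ~((w -> w) <-> ~(w <-> v)) = 5/7 -> 5/7 = 1
v -> v = 3/7 -> 3/7 = 1
(v -> v) | v = 1 | 3/7 = 1
v | u = 3/7 | 5/7 = 5/7
(v | u) <-> w = 5/7 <-> 1/7 = 3/7
((v -> v) | v) <-> ((v | u) <-> w) = 1 <-> 3/7 = 3/7
w <-> v = 1/7 <-> 3/7 = 5/7
w -> u = 1/7 -> 5/7 = 1
(w <-> v) <-> (w -> u) = 5/7 <-> 1 = 5/7
v <-> v = 3/7 <-> 3/7 = 1
((w <-> v) <-> (w -> u)) <-> (v <-> v) = 5/7 <-> 1 = 5/7
(((v -> v) | v) <-> ((v | u) <-> w)) <-> (((w <-> v) <-> (w -> u)) <-> (v <-> v)) = 3/7 <-> 5/7 = 5/7
~((((v -> v) | v) <-> ((v | u) <-> w)) <-> (((w <-> v) <-> (w -> u)) <-> (v <-> v))) = ~5/7 = 2/7
((~(~u | u) | ((w | u) <-> (w | (u <-> w)))) -> ~((w -> w) <-> ~(w <-> v))) -> ~((((v -> v) | v) <-> ((v | u) <-> w)) <-> (((w <-> v) <-> (w -> u)) <-> (v <-> v))) = 1 -> 2/7 = 2/7
((~(v -> v) -> ((w <-> (v | v)) | (v <-> w))) -> (((u <-> v) -> (~u | (w | (w | u)))) <-> (((v <-> v) | v) <-> ((w | v) | (v | v))))) <-> (((~(~u | u) | ((w | u) <-> (w | (u <-> w)))) -> ~((w -> w) <-> ~(w <-> v))) -> ~((((v -> v) | v) <-> ((v | u) <-> w)) <-> (((w <-> v) <-> (w -> u)) <-> (v <-> v)))) = 3/7 <-> 2/7 = 6/7

6/7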